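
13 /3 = 4.33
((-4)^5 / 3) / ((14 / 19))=-9728 / 21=-463.24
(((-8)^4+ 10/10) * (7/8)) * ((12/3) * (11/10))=315469/20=15773.45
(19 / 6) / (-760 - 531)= -0.00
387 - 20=367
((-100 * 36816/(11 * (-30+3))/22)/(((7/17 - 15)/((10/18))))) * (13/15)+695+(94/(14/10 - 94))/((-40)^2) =45673013304629/67523401440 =676.40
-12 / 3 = -4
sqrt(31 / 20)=sqrt(155) / 10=1.24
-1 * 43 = -43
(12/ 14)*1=6/ 7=0.86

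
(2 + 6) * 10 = 80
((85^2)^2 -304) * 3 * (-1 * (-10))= 1566009630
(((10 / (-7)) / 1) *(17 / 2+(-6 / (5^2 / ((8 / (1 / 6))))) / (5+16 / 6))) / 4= -2.50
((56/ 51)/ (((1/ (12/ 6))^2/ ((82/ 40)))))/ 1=2296/ 255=9.00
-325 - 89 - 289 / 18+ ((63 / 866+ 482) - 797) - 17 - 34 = -3101945 / 3897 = -795.98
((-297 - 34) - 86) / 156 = -139 / 52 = -2.67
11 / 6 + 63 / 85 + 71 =37523 / 510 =73.57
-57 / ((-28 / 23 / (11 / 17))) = 14421 / 476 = 30.30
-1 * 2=-2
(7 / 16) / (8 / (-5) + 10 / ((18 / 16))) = 315 / 5248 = 0.06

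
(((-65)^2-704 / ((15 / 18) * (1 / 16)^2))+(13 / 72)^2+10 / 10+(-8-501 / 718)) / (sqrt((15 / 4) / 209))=-1973198257829 * sqrt(3135) / 69789600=-1583065.14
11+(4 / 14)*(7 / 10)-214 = -202.80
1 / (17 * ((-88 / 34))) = -1 / 44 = -0.02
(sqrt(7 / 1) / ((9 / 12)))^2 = 112 / 9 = 12.44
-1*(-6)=6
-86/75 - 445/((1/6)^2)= -16021.15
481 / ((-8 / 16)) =-962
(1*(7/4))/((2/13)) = 91/8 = 11.38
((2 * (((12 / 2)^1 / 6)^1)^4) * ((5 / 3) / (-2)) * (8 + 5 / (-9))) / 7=-335 / 189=-1.77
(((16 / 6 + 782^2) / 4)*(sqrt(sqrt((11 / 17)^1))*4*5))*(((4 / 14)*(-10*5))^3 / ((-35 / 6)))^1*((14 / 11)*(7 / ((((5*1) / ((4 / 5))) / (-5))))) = -9768633335.95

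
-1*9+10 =1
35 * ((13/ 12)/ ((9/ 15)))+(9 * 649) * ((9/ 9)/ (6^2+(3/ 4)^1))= 391843/ 1764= 222.13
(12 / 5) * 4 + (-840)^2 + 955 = 3532823 / 5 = 706564.60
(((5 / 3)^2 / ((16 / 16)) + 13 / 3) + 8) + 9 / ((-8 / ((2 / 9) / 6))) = 1085 / 72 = 15.07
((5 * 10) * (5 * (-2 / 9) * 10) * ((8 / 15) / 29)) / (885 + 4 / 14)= -56000 / 4852251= -0.01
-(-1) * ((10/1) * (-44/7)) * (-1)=440/7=62.86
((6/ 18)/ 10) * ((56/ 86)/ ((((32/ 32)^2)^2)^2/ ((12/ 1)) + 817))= 56/ 2108075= 0.00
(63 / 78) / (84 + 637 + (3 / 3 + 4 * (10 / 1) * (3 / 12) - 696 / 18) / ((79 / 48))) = 1659 / 1446406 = 0.00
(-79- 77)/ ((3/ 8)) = -416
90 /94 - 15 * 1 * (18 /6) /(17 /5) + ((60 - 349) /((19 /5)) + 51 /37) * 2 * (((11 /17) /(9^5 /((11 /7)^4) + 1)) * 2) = -489721579177174 /39821871109565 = -12.30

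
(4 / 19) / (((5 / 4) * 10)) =8 / 475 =0.02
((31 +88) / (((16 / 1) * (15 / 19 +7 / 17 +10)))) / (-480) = -38437 / 27786240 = -0.00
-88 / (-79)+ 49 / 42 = 1081 / 474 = 2.28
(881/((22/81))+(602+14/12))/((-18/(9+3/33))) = -1942.85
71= 71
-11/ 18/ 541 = -11/ 9738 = -0.00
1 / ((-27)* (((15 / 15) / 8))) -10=-278 / 27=-10.30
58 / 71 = 0.82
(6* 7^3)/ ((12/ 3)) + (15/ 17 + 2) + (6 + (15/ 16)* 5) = 143635/ 272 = 528.07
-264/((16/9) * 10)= -297/20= -14.85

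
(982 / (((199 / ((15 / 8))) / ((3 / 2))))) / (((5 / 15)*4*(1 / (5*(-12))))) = -994275 / 1592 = -624.54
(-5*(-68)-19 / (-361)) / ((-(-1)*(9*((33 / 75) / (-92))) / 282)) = -1396868200 / 627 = -2227859.97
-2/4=-1/2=-0.50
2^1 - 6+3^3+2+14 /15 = 389 /15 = 25.93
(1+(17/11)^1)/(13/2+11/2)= 7/33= 0.21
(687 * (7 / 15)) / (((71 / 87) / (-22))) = -3068142 / 355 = -8642.65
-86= -86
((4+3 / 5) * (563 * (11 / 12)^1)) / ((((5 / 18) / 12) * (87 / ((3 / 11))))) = 233082 / 725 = 321.49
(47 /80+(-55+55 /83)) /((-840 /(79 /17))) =28195021 /94819200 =0.30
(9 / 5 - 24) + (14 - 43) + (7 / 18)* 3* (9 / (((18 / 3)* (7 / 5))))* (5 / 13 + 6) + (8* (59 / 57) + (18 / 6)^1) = -473329 / 14820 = -31.94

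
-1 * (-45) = 45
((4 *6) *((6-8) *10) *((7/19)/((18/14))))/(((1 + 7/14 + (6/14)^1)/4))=-285.28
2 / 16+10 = 81 / 8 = 10.12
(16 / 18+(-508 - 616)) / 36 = -2527 / 81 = -31.20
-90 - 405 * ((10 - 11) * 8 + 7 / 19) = 57015 / 19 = 3000.79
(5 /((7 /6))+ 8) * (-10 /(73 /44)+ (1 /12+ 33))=1019143 /3066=332.40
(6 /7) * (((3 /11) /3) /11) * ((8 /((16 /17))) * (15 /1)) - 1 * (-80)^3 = 433664765 /847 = 512000.90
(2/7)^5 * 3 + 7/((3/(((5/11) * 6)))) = 1177546/184877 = 6.37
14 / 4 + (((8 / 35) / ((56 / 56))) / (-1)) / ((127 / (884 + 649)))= 941 / 1270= 0.74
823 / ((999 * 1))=823 / 999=0.82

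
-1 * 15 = -15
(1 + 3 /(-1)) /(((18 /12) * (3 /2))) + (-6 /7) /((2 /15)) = -461 /63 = -7.32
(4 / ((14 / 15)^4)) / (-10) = -10125 / 19208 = -0.53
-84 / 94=-42 / 47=-0.89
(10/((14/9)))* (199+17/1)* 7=9720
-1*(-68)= 68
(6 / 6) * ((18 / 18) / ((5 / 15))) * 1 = 3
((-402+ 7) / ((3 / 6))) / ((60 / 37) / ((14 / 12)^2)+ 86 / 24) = -17187240 / 103879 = -165.45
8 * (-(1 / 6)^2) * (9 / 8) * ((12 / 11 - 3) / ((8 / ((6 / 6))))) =21 / 352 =0.06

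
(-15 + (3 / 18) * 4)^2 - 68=1237 / 9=137.44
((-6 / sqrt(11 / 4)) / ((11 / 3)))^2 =1296 / 1331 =0.97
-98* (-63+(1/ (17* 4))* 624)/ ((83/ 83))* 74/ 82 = 3317790/ 697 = 4760.10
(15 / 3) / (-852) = -5 / 852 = -0.01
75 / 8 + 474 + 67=4403 / 8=550.38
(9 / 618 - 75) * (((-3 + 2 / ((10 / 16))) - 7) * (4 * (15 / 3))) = 1050396 / 103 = 10198.02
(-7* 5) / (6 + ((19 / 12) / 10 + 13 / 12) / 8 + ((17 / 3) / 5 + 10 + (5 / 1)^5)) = -33600 / 3016597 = -0.01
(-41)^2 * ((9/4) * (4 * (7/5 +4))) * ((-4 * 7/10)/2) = -114375.24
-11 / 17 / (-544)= 11 / 9248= 0.00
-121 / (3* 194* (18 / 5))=-605 / 10476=-0.06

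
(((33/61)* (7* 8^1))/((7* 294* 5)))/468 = 11/1748565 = 0.00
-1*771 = -771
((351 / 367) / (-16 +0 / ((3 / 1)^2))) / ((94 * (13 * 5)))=-27 / 2759840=-0.00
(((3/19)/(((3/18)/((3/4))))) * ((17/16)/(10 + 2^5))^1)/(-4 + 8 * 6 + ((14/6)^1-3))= 459/1106560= 0.00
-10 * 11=-110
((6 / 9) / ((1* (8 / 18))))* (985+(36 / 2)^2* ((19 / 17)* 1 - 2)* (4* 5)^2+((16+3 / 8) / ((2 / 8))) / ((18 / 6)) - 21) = -11563445 / 68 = -170050.66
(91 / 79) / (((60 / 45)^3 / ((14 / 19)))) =17199 / 48032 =0.36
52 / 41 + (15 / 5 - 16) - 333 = -14134 / 41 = -344.73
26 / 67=0.39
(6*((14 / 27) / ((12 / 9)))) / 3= 7 / 9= 0.78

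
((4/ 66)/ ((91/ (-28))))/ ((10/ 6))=-8/ 715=-0.01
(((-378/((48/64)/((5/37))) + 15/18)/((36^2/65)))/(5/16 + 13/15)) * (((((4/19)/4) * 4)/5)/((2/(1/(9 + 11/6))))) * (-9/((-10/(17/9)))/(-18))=50779/96689214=0.00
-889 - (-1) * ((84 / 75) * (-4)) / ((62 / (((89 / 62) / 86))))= -918404921 / 1033075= -889.00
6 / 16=3 / 8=0.38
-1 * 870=-870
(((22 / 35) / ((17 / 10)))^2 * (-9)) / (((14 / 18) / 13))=-20.57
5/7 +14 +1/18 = 1861/126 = 14.77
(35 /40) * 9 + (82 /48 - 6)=43 /12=3.58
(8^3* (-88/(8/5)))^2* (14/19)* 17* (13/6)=1226748723200/57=21521907424.56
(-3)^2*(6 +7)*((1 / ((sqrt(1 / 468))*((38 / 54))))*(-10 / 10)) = -18954*sqrt(13) / 19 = -3596.82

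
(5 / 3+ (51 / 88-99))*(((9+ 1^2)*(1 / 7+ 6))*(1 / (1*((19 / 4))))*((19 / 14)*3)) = -784535 / 154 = -5094.38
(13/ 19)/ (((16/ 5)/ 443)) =28795/ 304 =94.72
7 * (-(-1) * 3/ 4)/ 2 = 21/ 8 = 2.62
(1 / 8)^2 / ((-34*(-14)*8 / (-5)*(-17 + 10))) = 5 / 1705984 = 0.00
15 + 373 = 388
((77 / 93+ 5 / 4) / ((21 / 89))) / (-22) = -68797 / 171864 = -0.40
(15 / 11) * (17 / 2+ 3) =345 / 22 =15.68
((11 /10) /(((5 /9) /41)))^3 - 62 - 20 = 66863727379 /125000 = 534909.82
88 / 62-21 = -607 / 31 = -19.58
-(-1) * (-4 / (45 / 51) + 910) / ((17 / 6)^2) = 162984 / 1445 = 112.79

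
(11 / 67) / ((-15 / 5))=-11 / 201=-0.05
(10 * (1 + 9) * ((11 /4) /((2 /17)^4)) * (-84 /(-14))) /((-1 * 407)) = -6264075 /296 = -21162.42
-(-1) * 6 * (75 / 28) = 225 / 14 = 16.07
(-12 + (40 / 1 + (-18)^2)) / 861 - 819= -704807 / 861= -818.59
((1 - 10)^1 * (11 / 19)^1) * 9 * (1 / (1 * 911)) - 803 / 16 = -50.24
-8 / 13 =-0.62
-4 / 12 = -1 / 3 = -0.33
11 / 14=0.79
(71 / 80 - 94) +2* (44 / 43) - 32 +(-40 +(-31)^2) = 2744893 / 3440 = 797.93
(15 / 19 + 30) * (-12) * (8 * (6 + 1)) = -393120 / 19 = -20690.53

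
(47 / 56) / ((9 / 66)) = 517 / 84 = 6.15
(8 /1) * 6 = 48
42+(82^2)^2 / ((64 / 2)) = 2825845 / 2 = 1412922.50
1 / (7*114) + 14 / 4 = 1397 / 399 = 3.50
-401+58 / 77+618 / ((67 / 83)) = 1884765 / 5159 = 365.34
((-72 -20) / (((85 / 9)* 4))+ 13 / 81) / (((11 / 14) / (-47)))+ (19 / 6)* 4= 11264906 / 75735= 148.74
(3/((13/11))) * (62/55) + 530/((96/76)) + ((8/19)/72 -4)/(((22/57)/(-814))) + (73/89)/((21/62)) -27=8821.53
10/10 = 1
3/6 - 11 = -21/2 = -10.50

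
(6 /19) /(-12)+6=227 /38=5.97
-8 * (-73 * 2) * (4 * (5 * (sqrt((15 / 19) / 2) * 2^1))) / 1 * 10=233600 * sqrt(570) / 19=293532.82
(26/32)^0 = 1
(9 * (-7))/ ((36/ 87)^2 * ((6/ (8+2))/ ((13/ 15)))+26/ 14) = -4821453/ 151201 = -31.89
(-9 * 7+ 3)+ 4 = -56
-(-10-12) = 22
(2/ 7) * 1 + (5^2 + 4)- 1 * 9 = 142/ 7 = 20.29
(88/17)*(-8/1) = -704/17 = -41.41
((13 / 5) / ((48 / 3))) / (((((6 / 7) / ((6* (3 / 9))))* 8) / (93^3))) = 24398829 / 640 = 38123.17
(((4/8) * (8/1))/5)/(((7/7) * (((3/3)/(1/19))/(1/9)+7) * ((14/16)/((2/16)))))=2/3115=0.00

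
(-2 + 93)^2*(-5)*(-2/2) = 41405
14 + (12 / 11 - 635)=-6819 / 11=-619.91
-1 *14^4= -38416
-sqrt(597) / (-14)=sqrt(597) / 14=1.75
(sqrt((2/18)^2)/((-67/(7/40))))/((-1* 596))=7/14375520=0.00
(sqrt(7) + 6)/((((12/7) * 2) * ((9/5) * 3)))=35 * sqrt(7)/648 + 35/108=0.47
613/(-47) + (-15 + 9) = -895/47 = -19.04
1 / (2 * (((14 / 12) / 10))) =30 / 7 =4.29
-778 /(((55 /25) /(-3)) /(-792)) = -840240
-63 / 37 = -1.70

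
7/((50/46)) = 161/25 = 6.44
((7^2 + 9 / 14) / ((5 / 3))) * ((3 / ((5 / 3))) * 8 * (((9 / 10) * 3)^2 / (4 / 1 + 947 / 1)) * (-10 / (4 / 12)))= -5471874 / 55475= -98.64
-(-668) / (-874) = -334 / 437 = -0.76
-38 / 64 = -19 / 32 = -0.59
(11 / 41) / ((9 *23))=11 / 8487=0.00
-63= -63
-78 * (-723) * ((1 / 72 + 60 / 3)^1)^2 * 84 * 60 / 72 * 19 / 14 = 2145949383.45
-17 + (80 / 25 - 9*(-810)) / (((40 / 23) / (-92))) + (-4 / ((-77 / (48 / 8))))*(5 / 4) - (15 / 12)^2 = -385828.45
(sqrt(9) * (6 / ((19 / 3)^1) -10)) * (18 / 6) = -1548 / 19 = -81.47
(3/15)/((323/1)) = 1/1615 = 0.00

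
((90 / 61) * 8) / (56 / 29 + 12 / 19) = 99180 / 21533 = 4.61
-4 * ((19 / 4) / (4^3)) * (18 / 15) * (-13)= 741 / 160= 4.63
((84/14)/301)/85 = 0.00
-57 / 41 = -1.39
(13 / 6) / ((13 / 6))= 1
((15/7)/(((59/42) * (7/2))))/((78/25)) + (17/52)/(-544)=95587/687232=0.14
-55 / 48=-1.15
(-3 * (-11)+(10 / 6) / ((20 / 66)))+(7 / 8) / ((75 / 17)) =23219 / 600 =38.70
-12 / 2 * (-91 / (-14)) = -39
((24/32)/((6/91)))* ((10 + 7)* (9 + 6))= 23205/8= 2900.62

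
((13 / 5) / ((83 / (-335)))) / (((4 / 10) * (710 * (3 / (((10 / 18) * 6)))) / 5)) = -21775 / 106074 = -0.21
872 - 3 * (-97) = 1163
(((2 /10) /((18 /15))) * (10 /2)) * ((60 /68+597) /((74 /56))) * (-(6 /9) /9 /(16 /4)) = -118580 /16983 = -6.98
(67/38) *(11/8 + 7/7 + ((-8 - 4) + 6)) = -1943/304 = -6.39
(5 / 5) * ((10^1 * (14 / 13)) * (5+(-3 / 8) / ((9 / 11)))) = 3815 / 78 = 48.91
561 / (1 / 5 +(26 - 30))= -2805 / 19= -147.63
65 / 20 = 3.25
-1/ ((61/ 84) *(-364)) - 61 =-48370/ 793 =-61.00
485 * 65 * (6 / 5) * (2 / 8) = 18915 / 2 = 9457.50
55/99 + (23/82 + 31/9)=351/82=4.28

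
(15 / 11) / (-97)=-15 / 1067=-0.01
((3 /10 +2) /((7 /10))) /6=23 /42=0.55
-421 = -421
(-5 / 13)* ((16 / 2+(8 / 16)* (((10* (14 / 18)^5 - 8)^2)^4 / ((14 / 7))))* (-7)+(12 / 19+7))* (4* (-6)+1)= -281306911704116267458035415801598091472380650965 / 36508780865343443059072552920976674507447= -7705185.03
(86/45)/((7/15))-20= -334/21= -15.90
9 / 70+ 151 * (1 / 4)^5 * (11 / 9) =0.31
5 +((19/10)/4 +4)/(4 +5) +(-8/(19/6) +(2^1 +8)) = 88721/6840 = 12.97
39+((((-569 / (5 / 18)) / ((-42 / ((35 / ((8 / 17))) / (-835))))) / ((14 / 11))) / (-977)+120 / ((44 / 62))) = 209147243859 / 1005059440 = 208.09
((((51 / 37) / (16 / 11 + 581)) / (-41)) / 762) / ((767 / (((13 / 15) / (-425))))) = 11 / 54620704925250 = 0.00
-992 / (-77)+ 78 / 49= 7802 / 539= 14.47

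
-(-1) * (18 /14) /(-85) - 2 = -1199 /595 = -2.02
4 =4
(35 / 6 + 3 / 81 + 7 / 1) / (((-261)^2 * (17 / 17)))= 695 / 3678534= 0.00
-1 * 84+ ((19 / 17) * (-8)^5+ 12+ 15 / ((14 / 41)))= -8722969 / 238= -36651.13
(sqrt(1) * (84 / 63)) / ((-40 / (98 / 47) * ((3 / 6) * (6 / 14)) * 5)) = -686 / 10575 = -0.06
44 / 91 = 0.48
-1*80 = -80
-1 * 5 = -5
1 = 1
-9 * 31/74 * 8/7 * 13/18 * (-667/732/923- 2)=41910109/6730374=6.23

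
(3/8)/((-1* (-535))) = 3/4280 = 0.00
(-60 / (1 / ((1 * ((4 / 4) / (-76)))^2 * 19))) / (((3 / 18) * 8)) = -45 / 304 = -0.15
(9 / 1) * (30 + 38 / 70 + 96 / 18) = 11301 / 35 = 322.89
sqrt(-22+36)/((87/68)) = 68 *sqrt(14)/87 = 2.92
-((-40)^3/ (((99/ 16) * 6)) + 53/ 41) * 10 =209762590/ 12177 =17226.13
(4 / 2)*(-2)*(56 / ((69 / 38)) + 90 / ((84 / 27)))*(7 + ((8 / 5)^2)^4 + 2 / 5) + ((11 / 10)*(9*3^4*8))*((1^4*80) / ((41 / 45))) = 1421402676621002 / 2578515625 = 551248.42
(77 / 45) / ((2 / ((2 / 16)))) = 77 / 720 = 0.11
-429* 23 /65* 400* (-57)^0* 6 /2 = -182160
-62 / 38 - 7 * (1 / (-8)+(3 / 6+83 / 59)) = -126485 / 8968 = -14.10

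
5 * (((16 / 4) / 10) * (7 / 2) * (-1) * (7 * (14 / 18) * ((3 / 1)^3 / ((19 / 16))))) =-16464 / 19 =-866.53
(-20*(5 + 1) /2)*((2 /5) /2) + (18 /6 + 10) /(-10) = -133 /10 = -13.30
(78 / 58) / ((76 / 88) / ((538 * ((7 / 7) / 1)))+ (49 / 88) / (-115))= -3217240 / 7743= -415.50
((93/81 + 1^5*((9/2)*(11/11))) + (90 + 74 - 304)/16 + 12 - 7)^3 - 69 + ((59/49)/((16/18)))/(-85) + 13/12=-320540025359/5246700480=-61.09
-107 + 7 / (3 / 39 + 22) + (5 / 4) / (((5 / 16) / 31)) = 710 / 41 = 17.32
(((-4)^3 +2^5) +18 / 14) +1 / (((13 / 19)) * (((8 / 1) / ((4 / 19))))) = -5583 / 182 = -30.68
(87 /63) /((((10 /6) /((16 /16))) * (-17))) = -29 /595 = -0.05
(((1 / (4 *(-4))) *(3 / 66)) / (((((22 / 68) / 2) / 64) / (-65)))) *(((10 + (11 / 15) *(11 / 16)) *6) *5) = 2785705 / 121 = 23022.36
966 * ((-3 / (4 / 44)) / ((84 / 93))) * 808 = -28517148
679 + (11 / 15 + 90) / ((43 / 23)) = 469258 / 645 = 727.53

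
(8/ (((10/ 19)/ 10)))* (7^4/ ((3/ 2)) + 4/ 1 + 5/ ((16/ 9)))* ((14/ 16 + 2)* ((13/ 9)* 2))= 438340279/ 216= 2029353.14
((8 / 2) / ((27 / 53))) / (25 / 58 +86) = 12296 / 135351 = 0.09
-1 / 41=-0.02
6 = 6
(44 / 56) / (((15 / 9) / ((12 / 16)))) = 99 / 280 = 0.35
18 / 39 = 6 / 13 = 0.46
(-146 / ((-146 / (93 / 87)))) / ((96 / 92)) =713 / 696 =1.02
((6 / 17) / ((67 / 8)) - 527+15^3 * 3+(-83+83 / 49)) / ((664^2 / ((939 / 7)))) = 249369551103 / 86123963296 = 2.90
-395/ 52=-7.60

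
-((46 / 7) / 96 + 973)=-326951 / 336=-973.07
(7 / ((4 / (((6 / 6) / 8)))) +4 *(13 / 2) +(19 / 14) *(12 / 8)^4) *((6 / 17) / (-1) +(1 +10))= 19729 / 56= 352.30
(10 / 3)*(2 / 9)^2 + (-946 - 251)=-290831 / 243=-1196.84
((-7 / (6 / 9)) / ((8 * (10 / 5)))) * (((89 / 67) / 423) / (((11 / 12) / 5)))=-0.01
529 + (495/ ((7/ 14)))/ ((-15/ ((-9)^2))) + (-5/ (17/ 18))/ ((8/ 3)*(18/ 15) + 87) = -36932389/ 7667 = -4817.06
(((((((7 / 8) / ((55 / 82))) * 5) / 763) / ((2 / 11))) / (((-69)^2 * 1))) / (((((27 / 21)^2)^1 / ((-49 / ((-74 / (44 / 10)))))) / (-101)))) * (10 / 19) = -109367951 / 118202051628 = -0.00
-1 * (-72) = 72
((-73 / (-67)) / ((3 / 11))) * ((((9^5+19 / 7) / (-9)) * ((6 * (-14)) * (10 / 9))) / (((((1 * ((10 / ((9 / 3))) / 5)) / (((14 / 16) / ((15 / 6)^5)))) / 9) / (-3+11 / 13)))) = -1040931495296 / 1633125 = -637386.30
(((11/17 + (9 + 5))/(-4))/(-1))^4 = 3844124001/21381376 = 179.79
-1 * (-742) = 742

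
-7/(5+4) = -7/9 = -0.78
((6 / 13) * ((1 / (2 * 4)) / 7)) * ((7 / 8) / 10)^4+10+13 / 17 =389775377493 / 36208640000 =10.76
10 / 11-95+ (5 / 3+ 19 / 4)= -11573 / 132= -87.67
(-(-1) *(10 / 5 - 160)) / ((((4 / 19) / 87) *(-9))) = 43529 / 6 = 7254.83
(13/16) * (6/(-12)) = -13/32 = -0.41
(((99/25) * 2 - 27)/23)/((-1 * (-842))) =-477/484150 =-0.00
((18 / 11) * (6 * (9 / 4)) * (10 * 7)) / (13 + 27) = 1701 / 44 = 38.66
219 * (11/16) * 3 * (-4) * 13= -93951/4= -23487.75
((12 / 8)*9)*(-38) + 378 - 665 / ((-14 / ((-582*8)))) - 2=-221297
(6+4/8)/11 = 13/22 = 0.59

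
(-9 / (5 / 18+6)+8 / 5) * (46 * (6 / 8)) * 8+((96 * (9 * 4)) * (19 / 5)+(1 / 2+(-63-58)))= 14755787 / 1130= 13058.22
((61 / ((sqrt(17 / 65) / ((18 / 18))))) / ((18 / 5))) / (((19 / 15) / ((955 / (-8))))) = -1456375 * sqrt(1105) / 15504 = -3122.56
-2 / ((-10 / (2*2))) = 4 / 5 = 0.80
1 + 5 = 6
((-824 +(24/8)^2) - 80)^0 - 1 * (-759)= 760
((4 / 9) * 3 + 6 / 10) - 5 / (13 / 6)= -73 / 195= -0.37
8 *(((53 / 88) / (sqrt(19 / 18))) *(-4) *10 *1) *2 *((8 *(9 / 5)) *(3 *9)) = -4945536 *sqrt(38) / 209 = -145867.61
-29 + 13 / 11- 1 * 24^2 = -6642 / 11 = -603.82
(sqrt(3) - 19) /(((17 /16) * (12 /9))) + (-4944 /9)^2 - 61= 301693.92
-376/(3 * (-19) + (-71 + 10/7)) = 1316/443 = 2.97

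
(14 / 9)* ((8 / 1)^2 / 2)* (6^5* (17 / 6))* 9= 9870336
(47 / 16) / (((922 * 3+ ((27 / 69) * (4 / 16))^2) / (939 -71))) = 21581084 / 23411505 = 0.92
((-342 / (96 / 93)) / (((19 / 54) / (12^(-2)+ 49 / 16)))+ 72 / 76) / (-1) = 3513411 / 1216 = 2889.32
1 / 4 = 0.25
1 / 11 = 0.09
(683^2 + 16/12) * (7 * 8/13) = 78370376/39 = 2009496.82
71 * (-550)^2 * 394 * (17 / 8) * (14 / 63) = 35964073750 / 9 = 3996008194.44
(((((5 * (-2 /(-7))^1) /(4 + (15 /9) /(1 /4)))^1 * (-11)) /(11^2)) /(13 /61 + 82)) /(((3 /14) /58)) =-1769 /44132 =-0.04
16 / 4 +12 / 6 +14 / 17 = 116 / 17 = 6.82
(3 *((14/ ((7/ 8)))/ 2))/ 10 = 2.40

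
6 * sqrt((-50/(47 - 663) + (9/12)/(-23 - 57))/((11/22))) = 3 * sqrt(1362130)/1540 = 2.27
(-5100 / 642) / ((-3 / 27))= 7650 / 107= 71.50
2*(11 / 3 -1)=16 / 3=5.33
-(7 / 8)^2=-49 / 64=-0.77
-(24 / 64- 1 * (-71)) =-71.38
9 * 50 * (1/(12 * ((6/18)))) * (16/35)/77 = 360/539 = 0.67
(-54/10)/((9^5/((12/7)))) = -4/25515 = -0.00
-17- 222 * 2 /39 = -369 /13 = -28.38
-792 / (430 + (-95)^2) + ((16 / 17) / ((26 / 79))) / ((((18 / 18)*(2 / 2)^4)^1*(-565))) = -20973728 / 236119715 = -0.09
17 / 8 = 2.12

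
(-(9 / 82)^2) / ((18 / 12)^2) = -9 / 1681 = -0.01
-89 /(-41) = 89 /41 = 2.17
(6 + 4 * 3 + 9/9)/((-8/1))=-19/8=-2.38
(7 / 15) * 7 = 49 / 15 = 3.27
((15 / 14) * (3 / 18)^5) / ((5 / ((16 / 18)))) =1 / 40824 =0.00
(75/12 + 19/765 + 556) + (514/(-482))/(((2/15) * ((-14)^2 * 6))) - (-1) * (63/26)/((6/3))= 1058805211843/1879048080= 563.48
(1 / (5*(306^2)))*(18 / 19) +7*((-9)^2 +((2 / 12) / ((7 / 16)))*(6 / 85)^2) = 1401061487 / 2470950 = 567.01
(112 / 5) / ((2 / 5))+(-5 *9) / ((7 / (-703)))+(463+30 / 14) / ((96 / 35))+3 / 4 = 99658 / 21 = 4745.62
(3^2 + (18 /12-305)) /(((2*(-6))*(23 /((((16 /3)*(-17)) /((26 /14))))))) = -140182 /2691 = -52.09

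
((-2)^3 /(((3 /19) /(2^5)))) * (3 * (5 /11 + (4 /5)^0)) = -77824 /11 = -7074.91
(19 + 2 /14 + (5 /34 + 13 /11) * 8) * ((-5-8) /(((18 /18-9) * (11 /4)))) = 253331 /14399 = 17.59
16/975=0.02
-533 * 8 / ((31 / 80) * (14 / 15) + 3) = -2558400 / 2017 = -1268.42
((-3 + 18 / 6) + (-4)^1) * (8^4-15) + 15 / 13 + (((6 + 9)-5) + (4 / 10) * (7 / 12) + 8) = -6358799 / 390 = -16304.61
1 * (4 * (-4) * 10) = -160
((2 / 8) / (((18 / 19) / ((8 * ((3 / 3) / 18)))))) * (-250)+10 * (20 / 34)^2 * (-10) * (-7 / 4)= 731125 / 23409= 31.23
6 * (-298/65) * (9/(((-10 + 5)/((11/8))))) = 44253/650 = 68.08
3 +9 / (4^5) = 3081 / 1024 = 3.01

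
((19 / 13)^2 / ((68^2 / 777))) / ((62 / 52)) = 280497 / 931736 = 0.30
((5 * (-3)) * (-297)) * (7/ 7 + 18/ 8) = 57915/ 4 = 14478.75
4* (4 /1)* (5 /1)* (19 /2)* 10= 7600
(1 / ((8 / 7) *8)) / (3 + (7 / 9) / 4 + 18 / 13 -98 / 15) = -4095 / 73168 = -0.06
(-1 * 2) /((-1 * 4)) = 1 /2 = 0.50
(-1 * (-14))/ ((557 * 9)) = 14/ 5013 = 0.00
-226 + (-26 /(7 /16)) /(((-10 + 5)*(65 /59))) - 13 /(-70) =-215.03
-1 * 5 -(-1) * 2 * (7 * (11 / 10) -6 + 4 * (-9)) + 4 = -348 / 5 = -69.60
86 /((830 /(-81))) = -8.39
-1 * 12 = -12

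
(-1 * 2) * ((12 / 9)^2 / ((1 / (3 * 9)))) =-96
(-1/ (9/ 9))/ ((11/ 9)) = -9/ 11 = -0.82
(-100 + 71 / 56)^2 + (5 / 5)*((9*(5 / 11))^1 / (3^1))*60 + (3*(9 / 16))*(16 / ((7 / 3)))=9841.43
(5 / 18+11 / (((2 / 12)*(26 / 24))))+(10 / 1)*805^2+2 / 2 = 1516393055 / 234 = 6480312.20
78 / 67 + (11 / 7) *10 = 7916 / 469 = 16.88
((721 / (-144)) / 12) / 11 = -0.04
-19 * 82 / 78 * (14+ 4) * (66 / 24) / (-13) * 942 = 12107997 / 169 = 71644.95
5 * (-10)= -50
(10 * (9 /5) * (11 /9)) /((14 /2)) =22 /7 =3.14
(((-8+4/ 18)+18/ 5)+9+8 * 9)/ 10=3457/ 450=7.68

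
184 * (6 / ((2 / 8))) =4416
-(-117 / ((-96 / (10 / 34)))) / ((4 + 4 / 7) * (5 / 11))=-3003 / 17408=-0.17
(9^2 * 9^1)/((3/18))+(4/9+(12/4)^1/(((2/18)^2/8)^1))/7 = 41866/9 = 4651.78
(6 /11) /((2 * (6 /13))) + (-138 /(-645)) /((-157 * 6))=1315939 /2227830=0.59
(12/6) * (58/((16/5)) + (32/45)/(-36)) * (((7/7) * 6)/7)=58661/1890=31.04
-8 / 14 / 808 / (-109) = 1 / 154126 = 0.00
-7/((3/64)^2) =-3185.78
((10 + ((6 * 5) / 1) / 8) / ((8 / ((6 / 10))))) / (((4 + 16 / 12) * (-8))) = -0.02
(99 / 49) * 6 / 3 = 198 / 49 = 4.04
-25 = -25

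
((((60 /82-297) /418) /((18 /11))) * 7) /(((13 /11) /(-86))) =13406239 /60762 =220.64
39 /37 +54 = 2037 /37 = 55.05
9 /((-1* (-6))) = 3 /2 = 1.50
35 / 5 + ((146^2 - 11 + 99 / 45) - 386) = 104641 / 5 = 20928.20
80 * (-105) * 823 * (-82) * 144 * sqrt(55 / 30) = 13605177600 * sqrt(66) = 110528985324.29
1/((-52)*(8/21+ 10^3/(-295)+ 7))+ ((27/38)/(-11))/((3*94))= -6374631/1262943110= -0.01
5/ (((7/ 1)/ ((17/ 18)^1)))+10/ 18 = 155/ 126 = 1.23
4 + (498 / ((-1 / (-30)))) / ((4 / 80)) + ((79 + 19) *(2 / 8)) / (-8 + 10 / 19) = 84859405 / 284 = 298800.72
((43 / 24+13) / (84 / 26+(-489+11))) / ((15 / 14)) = -6461 / 222192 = -0.03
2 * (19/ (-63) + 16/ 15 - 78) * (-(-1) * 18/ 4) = -24329/ 35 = -695.11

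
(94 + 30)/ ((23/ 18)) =2232/ 23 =97.04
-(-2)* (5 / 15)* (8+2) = 20 / 3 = 6.67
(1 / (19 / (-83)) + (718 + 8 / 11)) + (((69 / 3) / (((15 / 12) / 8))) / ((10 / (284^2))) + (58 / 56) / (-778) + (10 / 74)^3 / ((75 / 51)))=1187970.68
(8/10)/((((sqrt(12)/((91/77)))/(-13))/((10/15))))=-676 * sqrt(3)/495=-2.37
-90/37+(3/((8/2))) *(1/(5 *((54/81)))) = -3267/1480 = -2.21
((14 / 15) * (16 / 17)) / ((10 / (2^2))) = 448 / 1275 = 0.35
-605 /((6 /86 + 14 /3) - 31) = 645 /28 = 23.04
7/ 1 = 7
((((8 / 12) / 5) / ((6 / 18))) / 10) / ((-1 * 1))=-1 / 25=-0.04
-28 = -28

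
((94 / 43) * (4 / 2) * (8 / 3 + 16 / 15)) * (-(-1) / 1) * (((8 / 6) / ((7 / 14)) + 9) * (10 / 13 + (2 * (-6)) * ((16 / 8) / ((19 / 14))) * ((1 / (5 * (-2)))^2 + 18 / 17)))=-140273998144 / 40625325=-3452.87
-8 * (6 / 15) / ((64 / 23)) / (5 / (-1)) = 23 / 100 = 0.23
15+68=83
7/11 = 0.64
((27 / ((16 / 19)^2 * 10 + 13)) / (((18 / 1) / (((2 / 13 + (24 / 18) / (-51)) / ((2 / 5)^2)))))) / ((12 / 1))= 1146175 / 230819472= 0.00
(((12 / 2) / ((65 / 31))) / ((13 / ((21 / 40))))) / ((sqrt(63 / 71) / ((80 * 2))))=744 * sqrt(497) / 845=19.63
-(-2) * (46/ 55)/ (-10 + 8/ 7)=-322/ 1705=-0.19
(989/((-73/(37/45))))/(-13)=36593/42705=0.86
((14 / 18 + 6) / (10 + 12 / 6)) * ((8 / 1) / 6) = 61 / 81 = 0.75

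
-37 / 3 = -12.33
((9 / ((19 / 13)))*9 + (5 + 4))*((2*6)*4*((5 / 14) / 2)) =73440 / 133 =552.18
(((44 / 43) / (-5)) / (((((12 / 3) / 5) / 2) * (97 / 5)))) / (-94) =55 / 196037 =0.00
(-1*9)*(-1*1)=9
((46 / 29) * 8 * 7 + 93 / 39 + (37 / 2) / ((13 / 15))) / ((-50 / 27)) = -2291463 / 37700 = -60.78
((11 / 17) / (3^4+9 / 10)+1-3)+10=111494 / 13923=8.01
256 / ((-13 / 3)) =-768 / 13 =-59.08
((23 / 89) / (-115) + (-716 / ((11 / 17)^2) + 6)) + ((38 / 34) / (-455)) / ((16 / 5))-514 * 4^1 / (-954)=-1081992671937539 / 635731976880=-1701.96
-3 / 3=-1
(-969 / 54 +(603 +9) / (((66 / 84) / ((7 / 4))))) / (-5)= -266339 / 990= -269.03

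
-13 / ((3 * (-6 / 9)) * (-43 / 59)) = -767 / 86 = -8.92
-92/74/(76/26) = -299/703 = -0.43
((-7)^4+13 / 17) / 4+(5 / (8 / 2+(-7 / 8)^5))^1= 467658107 / 777002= 601.88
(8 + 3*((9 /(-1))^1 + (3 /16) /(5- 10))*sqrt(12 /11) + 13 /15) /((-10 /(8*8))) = -4256 /75 + 8676*sqrt(33) /275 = 124.49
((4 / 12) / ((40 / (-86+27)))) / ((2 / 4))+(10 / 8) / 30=-113 / 120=-0.94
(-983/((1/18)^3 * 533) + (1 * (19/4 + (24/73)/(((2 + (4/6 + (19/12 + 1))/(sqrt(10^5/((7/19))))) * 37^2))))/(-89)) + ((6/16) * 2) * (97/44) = -363700167034639280469615/33819274506965620816 + 41600 * sqrt(1330)/360515888911027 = -10754.23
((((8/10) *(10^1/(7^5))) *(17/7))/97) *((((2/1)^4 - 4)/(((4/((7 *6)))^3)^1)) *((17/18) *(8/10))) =20808/166355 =0.13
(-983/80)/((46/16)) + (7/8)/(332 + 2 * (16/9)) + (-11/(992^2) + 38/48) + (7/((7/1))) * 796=40628408400491/51264814080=792.52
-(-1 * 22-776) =798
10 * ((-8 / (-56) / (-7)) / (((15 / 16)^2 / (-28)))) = 2048 / 315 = 6.50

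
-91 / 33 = -2.76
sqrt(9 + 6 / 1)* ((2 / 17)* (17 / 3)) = 2* sqrt(15) / 3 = 2.58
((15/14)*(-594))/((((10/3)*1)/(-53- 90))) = 382239/14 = 27302.79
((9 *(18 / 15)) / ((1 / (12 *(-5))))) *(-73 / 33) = 15768 / 11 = 1433.45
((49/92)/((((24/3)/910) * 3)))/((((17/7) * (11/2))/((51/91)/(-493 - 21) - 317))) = -25429006435/53057136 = -479.28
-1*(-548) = 548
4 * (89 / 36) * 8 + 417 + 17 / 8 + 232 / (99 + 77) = 395647 / 792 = 499.55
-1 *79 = -79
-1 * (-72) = 72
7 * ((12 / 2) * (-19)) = -798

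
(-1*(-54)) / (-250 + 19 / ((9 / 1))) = -0.22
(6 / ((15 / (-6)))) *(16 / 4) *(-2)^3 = 384 / 5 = 76.80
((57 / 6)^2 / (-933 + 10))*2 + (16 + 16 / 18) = 277343 / 16614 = 16.69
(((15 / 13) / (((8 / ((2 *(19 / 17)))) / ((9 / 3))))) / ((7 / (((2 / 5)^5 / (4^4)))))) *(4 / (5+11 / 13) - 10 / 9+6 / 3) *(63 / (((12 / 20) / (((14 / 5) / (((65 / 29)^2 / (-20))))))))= -4750809 / 466862500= -0.01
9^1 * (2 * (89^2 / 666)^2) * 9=62742241 / 2738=22915.35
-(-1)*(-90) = -90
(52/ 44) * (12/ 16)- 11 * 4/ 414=7105/ 9108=0.78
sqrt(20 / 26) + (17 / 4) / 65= 17 / 260 + sqrt(130) / 13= 0.94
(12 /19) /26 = 6 /247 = 0.02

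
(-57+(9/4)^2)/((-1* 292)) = 831/4672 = 0.18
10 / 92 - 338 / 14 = -7739 / 322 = -24.03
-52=-52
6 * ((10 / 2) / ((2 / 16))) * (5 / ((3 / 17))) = 6800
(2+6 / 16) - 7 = -4.62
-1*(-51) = 51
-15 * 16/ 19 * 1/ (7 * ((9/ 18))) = -480/ 133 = -3.61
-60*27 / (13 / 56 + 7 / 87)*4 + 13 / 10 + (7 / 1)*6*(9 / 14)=-315274591 / 15230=-20700.89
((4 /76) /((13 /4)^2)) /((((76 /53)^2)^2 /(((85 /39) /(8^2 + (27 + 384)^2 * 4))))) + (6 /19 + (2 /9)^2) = 1739744741468959687 /4764176386568524224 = 0.37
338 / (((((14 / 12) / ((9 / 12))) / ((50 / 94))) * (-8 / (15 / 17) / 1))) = -570375 / 44744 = -12.75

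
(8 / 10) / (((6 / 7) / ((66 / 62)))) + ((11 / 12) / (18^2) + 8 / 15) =184373 / 120528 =1.53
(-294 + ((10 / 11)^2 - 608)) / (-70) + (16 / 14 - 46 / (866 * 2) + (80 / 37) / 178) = 169107965153 / 12077110430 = 14.00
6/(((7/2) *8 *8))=3/112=0.03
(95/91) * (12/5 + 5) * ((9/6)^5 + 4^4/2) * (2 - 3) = -3050317/2912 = -1047.50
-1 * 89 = -89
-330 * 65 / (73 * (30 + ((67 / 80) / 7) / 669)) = -618156000 / 63112807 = -9.79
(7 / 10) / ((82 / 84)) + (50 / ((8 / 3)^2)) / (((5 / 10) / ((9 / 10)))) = 87729 / 6560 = 13.37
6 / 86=3 / 43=0.07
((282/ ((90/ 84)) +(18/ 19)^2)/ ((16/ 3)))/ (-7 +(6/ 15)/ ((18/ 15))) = -536283/ 72200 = -7.43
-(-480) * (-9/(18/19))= -4560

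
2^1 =2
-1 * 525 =-525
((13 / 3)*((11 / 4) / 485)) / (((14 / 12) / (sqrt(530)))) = 143*sqrt(530) / 6790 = 0.48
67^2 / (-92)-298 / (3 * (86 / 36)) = -357523 / 3956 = -90.37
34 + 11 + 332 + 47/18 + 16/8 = 6869/18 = 381.61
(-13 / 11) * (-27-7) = 442 / 11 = 40.18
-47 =-47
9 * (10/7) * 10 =900/7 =128.57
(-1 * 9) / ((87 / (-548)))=1644 / 29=56.69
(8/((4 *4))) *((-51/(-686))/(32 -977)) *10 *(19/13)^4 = -2215457/1234349298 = -0.00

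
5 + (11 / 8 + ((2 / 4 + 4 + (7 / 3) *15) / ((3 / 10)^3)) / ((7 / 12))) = 1267213 / 504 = 2514.31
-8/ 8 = -1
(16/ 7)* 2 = 32/ 7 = 4.57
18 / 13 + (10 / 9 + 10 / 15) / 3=694 / 351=1.98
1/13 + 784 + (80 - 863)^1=14/13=1.08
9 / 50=0.18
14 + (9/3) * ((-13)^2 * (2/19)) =1280/19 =67.37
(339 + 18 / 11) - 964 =-6857 / 11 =-623.36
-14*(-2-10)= 168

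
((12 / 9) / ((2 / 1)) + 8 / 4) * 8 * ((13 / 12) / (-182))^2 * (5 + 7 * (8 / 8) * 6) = 47 / 1323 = 0.04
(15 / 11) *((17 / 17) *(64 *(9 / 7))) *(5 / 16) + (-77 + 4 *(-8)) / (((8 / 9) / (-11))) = 852507 / 616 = 1383.94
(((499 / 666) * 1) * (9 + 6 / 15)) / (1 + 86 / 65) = 304889 / 100566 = 3.03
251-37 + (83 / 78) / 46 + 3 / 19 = 214.18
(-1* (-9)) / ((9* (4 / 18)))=9 / 2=4.50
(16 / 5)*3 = 48 / 5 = 9.60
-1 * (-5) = 5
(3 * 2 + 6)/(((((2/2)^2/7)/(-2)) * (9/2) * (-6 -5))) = 112/33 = 3.39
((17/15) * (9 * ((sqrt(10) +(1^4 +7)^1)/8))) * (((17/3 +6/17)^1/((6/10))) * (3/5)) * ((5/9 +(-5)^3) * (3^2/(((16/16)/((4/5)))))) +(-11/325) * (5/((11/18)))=-3575954/65-34384 * sqrt(10)/5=-76761.03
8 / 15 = 0.53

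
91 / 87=1.05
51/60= 17/20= 0.85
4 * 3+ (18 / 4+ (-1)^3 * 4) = 25 / 2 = 12.50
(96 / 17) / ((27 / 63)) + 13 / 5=1341 / 85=15.78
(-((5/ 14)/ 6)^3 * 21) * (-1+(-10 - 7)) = 125/ 1568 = 0.08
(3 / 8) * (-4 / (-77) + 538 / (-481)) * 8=-118506 / 37037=-3.20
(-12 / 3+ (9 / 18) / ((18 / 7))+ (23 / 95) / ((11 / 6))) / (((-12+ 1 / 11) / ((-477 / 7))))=-7324441 / 348460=-21.02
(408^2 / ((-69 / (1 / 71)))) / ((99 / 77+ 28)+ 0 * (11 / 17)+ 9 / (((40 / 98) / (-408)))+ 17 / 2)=3884160 / 1024059199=0.00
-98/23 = -4.26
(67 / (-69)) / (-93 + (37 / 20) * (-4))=335 / 34638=0.01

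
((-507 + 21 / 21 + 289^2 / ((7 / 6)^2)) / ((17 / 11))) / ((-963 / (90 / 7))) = -328015820 / 623917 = -525.74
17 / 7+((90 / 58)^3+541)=93413631 / 170723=547.16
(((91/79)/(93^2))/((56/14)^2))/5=91/54661680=0.00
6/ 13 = 0.46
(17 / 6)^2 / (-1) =-289 / 36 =-8.03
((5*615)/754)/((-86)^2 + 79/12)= 18450/33489287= 0.00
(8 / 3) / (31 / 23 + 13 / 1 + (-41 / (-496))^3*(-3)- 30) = -22452404224 / 131800117527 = -0.17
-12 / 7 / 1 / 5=-12 / 35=-0.34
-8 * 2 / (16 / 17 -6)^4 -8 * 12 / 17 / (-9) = 0.60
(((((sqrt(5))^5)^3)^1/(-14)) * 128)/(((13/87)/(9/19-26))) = 210975000000 * sqrt(5)/1729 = 272848144.33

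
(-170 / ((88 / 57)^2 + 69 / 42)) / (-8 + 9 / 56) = 433026720 / 80399777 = 5.39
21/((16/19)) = 399/16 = 24.94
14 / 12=7 / 6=1.17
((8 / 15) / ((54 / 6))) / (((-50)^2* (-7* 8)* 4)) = -1 / 9450000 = -0.00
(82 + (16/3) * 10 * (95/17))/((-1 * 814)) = -881/1887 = -0.47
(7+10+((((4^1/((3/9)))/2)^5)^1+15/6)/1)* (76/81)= 197486/27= 7314.30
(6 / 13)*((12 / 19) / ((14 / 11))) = 396 / 1729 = 0.23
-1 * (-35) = 35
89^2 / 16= 7921 / 16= 495.06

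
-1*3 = -3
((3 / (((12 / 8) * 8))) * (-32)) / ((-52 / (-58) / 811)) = -94076 / 13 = -7236.62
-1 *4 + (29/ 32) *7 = 75/ 32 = 2.34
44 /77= 4 /7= 0.57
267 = 267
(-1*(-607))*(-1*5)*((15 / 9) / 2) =-15175 / 6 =-2529.17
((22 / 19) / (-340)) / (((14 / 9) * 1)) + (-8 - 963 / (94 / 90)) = -1976616073 / 2125340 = -930.02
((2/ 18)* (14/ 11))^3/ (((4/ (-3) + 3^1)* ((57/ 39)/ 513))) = 35672/ 59895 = 0.60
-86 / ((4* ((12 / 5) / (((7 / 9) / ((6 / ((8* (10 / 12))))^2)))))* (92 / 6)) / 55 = -0.01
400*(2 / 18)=400 / 9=44.44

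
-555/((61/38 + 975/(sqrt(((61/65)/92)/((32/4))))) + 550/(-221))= -16961600162000 *sqrt(182390)/356376971679340531 - 234369746390/356376971679340531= -0.02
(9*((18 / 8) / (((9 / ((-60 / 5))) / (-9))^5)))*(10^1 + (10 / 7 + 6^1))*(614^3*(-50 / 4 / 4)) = -444678593737075200 / 7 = -63525513391010742.86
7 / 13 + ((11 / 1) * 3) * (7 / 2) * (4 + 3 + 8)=45059 / 26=1733.04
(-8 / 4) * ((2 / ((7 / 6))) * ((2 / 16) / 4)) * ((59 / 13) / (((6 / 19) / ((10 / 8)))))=-5605 / 2912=-1.92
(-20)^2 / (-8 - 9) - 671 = -11807 / 17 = -694.53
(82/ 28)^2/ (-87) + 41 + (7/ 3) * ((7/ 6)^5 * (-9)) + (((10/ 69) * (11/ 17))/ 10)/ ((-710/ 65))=-458971922389/ 102250203552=-4.49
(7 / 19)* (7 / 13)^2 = 343 / 3211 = 0.11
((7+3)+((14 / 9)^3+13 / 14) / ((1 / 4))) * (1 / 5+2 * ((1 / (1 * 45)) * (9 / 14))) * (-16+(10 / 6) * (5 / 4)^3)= -44907344 / 535815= -83.81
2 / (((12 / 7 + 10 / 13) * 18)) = 91 / 2034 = 0.04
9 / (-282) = -3 / 94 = -0.03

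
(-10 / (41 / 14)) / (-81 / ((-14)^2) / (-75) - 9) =686000 / 1806993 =0.38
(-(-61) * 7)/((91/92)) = 5612/13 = 431.69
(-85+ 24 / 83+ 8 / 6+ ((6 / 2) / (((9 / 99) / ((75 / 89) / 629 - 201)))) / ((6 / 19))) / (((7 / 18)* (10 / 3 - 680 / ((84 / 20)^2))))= 55556105039946 / 36079474595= 1539.83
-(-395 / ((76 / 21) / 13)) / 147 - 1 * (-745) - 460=156755 / 532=294.65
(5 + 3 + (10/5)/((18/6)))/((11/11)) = 26/3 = 8.67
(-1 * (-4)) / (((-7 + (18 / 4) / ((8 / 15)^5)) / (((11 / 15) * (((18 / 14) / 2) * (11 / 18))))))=0.01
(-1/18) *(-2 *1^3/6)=1/54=0.02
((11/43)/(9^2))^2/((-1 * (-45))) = 121/545908005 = 0.00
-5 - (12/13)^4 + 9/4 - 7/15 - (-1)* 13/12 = -1224992/428415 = -2.86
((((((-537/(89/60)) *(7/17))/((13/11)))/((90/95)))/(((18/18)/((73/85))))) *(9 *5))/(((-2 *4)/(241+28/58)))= 6024442412835/38787268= 155320.10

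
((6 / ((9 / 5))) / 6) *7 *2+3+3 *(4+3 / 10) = 2131 / 90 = 23.68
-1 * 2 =-2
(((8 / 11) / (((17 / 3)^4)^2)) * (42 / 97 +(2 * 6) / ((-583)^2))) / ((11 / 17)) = 749345036976 / 1636954709604784889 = 0.00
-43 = -43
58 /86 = 29 /43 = 0.67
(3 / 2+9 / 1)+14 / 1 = 49 / 2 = 24.50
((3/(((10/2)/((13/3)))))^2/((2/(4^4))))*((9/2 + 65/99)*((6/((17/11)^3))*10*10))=10689755648/14739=725270.08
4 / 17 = 0.24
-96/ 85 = -1.13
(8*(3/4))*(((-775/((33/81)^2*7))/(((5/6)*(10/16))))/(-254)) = 3254256/107569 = 30.25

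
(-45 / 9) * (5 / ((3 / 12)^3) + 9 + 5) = -1670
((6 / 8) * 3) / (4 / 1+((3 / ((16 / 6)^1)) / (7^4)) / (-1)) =43218 / 76823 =0.56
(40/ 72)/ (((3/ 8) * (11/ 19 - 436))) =-0.00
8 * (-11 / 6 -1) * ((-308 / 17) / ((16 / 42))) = 1078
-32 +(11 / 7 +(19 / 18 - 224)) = -31925 / 126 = -253.37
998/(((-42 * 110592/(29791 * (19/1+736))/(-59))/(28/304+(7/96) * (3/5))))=38736.29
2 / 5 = 0.40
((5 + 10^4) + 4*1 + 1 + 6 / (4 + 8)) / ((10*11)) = 20021 / 220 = 91.00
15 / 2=7.50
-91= -91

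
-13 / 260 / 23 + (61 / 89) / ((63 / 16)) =443353 / 2579220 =0.17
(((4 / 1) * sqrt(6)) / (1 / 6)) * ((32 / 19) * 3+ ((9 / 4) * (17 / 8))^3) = 213587073 * sqrt(6) / 77824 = 6722.60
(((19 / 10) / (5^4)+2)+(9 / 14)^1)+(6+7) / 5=114754 / 21875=5.25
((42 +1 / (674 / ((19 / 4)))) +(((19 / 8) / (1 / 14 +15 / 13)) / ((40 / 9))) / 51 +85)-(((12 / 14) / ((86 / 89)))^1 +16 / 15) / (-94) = 1102090849701311 / 8675395367520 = 127.04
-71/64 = -1.11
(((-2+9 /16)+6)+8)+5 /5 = 217 /16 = 13.56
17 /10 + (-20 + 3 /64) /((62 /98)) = -296001 /9920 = -29.84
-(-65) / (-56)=-65 / 56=-1.16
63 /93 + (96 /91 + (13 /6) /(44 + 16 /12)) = 1.78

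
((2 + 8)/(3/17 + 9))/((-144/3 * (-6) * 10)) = 17/44928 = 0.00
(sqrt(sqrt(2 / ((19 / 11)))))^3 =19^(1 / 4) *22^(3 / 4) / 19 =1.12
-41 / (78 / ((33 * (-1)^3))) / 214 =451 / 5564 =0.08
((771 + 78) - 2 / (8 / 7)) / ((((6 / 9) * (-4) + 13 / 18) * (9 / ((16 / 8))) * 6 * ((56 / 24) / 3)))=-10167 / 490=-20.75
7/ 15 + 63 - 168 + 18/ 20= -3109/ 30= -103.63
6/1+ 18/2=15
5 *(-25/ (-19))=125/ 19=6.58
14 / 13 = 1.08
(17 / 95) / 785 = 17 / 74575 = 0.00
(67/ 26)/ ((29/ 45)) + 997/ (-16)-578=-3838245/ 6032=-636.31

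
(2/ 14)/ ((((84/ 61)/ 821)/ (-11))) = -550891/ 588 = -936.89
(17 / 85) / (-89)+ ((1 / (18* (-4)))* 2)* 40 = -4459 / 4005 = -1.11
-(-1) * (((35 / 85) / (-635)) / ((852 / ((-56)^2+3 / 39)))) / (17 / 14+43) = -1997681 / 37005497490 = -0.00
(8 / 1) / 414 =4 / 207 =0.02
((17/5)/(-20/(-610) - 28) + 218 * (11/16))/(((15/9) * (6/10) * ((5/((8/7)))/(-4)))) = -2919764/21325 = -136.92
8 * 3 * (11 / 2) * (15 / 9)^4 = 27500 / 27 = 1018.52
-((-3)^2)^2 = -81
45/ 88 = 0.51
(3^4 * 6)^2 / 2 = 118098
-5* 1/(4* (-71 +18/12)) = 5/278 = 0.02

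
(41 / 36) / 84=41 / 3024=0.01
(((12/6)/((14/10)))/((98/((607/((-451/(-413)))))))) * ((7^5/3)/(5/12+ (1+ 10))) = 245677180/61787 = 3976.20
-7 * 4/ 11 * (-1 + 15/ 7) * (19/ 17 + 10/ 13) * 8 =-106752/ 2431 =-43.91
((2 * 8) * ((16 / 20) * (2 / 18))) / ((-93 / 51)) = -0.78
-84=-84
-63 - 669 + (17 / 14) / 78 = -799327 / 1092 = -731.98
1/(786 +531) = 1/1317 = 0.00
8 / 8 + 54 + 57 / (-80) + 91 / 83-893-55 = -5926971 / 6640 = -892.62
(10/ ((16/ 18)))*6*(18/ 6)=405/ 2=202.50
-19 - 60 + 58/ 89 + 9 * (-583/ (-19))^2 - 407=256657333/ 32129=7988.34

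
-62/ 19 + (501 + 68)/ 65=6781/ 1235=5.49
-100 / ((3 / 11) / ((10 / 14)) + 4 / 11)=-5500 / 41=-134.15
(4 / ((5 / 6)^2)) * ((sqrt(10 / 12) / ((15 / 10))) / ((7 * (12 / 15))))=4 * sqrt(30) / 35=0.63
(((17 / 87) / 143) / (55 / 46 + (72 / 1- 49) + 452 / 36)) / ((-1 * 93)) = -46 / 115058515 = -0.00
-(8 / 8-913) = 912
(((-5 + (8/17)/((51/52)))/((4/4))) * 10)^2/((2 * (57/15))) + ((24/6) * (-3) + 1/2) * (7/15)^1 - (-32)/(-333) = 1391799612791/5284373670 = 263.38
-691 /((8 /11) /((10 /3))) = -38005 /12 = -3167.08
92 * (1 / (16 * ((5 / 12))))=69 / 5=13.80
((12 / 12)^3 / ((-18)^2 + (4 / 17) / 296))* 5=6290 / 407593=0.02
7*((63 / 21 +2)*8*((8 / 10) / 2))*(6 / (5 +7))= 56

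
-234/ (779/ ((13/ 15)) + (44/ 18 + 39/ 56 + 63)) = -0.24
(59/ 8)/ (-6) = -59/ 48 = -1.23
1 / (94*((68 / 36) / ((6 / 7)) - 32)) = -0.00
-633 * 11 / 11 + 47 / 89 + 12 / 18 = -168692 / 267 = -631.81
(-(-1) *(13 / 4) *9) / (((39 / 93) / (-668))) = -46593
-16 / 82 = -8 / 41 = -0.20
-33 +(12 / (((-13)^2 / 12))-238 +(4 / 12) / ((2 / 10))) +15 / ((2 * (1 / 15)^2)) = 1438885 / 1014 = 1419.02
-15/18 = -5/6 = -0.83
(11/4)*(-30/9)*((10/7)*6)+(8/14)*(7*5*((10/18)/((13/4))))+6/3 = -59912/819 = -73.15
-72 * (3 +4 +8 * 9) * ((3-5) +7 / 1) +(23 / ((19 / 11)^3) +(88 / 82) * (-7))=-7998725799 / 281219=-28443.05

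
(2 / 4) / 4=1 / 8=0.12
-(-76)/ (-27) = -76/ 27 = -2.81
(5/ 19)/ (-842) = -5/ 15998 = -0.00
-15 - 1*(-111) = 96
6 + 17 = 23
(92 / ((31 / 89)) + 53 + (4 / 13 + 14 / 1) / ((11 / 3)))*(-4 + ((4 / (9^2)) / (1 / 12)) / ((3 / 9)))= -9487540 / 13299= -713.40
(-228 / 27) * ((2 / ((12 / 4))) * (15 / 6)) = -380 / 27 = -14.07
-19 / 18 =-1.06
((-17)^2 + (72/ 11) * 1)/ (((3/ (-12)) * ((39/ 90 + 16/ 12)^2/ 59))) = -22347.40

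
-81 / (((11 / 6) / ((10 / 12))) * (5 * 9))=-9 / 11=-0.82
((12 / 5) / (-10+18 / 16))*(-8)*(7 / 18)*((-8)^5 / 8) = -3670016 / 1065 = -3446.02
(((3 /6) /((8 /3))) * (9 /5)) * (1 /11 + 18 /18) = 81 /220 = 0.37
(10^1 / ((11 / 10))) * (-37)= -3700 / 11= -336.36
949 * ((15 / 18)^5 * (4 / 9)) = 2965625 / 17496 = 169.50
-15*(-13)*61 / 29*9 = 107055 / 29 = 3691.55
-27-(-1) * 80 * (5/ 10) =13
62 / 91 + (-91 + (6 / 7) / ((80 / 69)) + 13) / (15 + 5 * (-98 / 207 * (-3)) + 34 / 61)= -947172781 / 347150440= -2.73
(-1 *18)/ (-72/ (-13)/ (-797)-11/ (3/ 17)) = 559494/ 1937723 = 0.29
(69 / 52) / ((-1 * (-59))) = 69 / 3068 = 0.02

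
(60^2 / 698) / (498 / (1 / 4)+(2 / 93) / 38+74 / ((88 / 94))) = 69973200 / 28097935207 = 0.00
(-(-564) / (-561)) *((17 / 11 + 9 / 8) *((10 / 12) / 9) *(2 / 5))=-11045 / 111078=-0.10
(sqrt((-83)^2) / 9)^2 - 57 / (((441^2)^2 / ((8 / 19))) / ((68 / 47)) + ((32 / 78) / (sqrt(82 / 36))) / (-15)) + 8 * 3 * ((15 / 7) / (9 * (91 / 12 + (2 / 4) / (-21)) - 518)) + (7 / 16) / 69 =56735277964079806522483292988078128337460627 / 667934116009209938471828096899765627783056 - 52629258240 * sqrt(82) / 1778544406052880133177302582919993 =84.94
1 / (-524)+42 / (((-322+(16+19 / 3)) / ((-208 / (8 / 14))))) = 51.01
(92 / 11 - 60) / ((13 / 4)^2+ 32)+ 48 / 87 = -143696 / 217239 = -0.66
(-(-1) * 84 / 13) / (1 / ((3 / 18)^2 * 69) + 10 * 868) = 483 / 648869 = 0.00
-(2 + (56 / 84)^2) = -22 / 9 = -2.44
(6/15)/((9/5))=2/9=0.22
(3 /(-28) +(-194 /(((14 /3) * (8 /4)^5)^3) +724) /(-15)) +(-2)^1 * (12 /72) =-2189760747 /44957696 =-48.71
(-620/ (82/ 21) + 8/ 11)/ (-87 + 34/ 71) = 5061022/ 2770493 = 1.83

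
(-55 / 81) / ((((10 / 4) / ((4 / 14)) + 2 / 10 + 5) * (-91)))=1100 / 2056509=0.00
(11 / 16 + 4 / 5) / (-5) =-119 / 400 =-0.30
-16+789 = 773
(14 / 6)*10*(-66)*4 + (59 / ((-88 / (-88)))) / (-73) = -6160.81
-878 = -878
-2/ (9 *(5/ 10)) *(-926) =3704/ 9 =411.56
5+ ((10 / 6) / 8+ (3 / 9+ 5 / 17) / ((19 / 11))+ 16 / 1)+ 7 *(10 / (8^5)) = 114168873 / 5292032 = 21.57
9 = 9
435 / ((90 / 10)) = 145 / 3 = 48.33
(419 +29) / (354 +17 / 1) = 64 / 53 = 1.21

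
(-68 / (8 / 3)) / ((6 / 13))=-55.25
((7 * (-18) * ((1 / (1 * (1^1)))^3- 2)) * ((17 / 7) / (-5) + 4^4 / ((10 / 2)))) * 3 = 19170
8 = 8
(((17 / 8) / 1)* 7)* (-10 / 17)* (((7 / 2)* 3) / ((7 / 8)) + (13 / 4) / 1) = -2135 / 16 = -133.44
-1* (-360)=360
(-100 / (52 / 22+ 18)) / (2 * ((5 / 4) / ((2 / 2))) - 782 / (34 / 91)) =275 / 117068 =0.00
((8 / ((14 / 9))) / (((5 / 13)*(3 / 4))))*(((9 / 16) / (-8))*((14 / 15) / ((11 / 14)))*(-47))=38493 / 550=69.99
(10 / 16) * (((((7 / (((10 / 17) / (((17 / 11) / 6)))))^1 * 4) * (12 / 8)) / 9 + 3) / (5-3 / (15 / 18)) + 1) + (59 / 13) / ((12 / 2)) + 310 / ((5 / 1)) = 9460595 / 144144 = 65.63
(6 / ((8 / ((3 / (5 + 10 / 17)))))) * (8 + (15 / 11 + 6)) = 25857 / 4180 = 6.19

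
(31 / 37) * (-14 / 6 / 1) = -217 / 111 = -1.95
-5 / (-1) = 5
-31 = -31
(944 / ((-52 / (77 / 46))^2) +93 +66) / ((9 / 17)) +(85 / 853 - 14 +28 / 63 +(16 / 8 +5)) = 811861920899 / 2745325908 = 295.73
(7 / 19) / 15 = 7 / 285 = 0.02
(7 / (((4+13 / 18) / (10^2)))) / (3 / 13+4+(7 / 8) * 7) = 14.31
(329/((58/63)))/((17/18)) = 186543/493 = 378.38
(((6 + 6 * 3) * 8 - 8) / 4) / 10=23 / 5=4.60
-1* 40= -40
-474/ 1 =-474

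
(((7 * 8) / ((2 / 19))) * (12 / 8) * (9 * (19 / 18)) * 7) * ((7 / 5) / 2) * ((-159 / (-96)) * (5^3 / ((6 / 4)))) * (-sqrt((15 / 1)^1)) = -164065475 * sqrt(15) / 32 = -19856964.14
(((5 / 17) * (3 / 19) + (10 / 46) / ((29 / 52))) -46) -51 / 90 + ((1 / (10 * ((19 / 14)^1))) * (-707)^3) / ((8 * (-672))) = 3968962586921 / 827293440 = 4797.53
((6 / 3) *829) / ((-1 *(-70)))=829 / 35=23.69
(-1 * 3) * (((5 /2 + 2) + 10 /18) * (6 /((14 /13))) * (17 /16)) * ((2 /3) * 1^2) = -2873 /48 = -59.85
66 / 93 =22 / 31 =0.71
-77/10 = -7.70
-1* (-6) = 6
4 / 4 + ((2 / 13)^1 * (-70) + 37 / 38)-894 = -445981 / 494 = -902.80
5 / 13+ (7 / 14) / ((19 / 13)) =359 / 494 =0.73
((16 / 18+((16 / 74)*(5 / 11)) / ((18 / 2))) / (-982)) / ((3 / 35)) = -57680 / 5395599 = -0.01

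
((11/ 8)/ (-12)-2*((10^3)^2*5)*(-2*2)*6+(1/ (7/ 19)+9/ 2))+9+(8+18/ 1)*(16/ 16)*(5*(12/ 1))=161281059139/ 672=240001576.10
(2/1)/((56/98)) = 7/2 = 3.50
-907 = -907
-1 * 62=-62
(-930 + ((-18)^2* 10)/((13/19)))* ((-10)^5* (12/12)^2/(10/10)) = -4947000000/13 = -380538461.54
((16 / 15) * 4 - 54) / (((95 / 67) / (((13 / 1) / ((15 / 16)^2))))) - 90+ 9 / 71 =-13856054941 / 22764375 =-608.67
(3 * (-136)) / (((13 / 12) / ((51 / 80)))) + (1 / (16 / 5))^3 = -240.06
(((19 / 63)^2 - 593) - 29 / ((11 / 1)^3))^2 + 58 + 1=9812942536820737708 / 27907331342121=351625.97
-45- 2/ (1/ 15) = -75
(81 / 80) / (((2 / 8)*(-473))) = -0.01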